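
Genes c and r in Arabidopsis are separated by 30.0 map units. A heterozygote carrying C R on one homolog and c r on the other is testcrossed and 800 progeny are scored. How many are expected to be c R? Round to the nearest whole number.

A map distance of 30.0 map units corresponds to a recombination frequency of 0.300.
The F1 is C R / c r, so c R is a recombinant gamete class with expected frequency r/2 = 0.300/2 = 0.1500.
Expected number = 0.1500 × 800 = 120.00 ≈ 120.

120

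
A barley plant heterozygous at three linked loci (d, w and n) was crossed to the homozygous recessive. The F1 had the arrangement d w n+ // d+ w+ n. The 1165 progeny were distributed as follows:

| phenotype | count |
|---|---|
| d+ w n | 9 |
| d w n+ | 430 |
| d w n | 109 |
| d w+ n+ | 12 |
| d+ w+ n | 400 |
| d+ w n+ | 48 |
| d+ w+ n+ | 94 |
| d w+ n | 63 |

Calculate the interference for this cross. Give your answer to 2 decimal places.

The two rarest classes, d w+ n+ and d+ w n, are the double crossovers. Comparing them with the parentals, only the w allele has switched, so w is the middle locus and the order is n – w – d.
n–w: (203 + 21)/1165 = 0.1923; w–d: (111 + 21)/1165 = 0.1133.
Expected DCO frequency = 0.1923 × 0.1133 ≈ 0.02179; observed = 21/1165 ≈ 0.01803.
Coefficient of coincidence = 0.01803/0.02179 ≈ 0.83; interference = 1 − 0.83 = 0.17.

0.17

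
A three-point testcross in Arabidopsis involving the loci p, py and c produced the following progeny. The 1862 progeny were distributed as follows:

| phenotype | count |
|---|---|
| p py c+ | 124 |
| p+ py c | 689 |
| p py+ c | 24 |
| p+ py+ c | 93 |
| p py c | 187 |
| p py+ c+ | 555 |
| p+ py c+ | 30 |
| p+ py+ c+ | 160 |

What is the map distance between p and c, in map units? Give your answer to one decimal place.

21.5 map units

The two most frequent reciprocal classes, p+ py c and p py+ c+, are the parental types, so the F1 was p+ py c / p py+ c+.
The two rarest classes, p+ py c+ and p py+ c, are the double crossovers. Comparing them with the parentals, only the c allele has switched, so c is the middle locus and the order is p – c – py.
Crossovers in the p–c interval produce the single-crossover classes p py c and p+ py+ c+ (187 + 160 = 347) plus the double crossovers (54).
RF(p–c) = (347 + 54) / 1862 = 401/1862 = 0.2154 → 21.5 map units.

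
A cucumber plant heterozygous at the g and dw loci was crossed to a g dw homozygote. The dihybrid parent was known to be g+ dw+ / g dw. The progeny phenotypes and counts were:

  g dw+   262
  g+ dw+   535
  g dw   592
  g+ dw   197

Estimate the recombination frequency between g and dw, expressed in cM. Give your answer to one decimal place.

The recombinant classes are g+ dw and g dw+: 197 + 262 = 459.
Recombination frequency = 459/1586 = 0.2894 ≈ 28.9%, i.e. 28.9 cM.

28.9 cM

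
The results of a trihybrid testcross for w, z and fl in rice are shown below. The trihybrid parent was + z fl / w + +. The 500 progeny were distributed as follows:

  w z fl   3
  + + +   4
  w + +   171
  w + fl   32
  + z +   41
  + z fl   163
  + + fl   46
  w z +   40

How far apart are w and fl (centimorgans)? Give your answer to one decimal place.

The two rarest classes, w z fl and + + +, are the double crossovers. Comparing them with the parentals, only the w allele has switched, so w is the middle locus and the order is z – w – fl.
Crossovers in the w–fl interval produce the single-crossover classes + z + and w + fl (41 + 32 = 73) plus the double crossovers (7).
RF(w–fl) = (73 + 7) / 500 = 80/500 = 0.1600 → 16.0 centimorgans.

16.0 centimorgans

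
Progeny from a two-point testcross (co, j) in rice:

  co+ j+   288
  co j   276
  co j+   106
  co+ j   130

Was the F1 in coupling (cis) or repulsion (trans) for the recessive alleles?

cis

The two most frequent classes are co+ j+ (288) and co j (276); these are the parental (non-recombinant) types.
So the F1 carried co+ j+ on one chromosome and co j on the other — the recessive alleles are on the same chromosome (cis / coupling).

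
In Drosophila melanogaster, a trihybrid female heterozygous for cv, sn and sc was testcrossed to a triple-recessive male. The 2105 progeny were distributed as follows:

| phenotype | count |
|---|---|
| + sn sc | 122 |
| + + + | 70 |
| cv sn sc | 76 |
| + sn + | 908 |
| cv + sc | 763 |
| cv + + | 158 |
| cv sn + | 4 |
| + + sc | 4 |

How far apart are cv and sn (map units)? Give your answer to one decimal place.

The two most frequent reciprocal classes, cv + sc and + sn +, are the parental types, so the F1 was cv + sc / + sn +.
The two rarest classes, + + sc and cv sn +, are the double crossovers. Comparing them with the parentals, only the cv allele has switched, so cv is the middle locus and the order is sn – cv – sc.
Crossovers in the sn–cv interval produce the single-crossover classes cv sn sc and + + + (76 + 70 = 146) plus the double crossovers (8).
RF(sn–cv) = (146 + 8) / 2105 = 154/2105 = 0.0732 → 7.3 map units.

7.3 map units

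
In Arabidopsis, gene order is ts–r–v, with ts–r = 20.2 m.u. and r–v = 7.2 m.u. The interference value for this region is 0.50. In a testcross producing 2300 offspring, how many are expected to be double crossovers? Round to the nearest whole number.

17

Map distances give recombination frequencies of 0.202 and 0.072 for the two intervals.
With interference 0.50 (so coincidence = 0.50), expected double-crossover frequency = 0.202 × 0.072 × 0.50 = 0.00727.
Expected number = 0.00727 × 2300 = 16.73 ≈ 17.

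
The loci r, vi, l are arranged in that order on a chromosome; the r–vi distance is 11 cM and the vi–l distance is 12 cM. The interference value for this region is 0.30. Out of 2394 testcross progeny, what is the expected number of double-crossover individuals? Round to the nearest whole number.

Map distances give recombination frequencies of 0.110 and 0.120 for the two intervals.
With interference 0.30 (so coincidence = 0.70), expected double-crossover frequency = 0.110 × 0.120 × 0.70 = 0.00924.
Expected number = 0.00924 × 2394 = 22.12 ≈ 22.

22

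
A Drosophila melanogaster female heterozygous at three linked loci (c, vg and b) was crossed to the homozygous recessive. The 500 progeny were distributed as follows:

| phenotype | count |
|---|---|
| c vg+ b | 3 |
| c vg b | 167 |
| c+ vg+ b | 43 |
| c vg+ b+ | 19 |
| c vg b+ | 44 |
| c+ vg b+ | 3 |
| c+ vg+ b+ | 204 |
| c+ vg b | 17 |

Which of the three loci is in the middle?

The two most frequent reciprocal classes, c+ vg+ b+ and c vg b, are the parental types, so the F1 was c+ vg+ b+ / c vg b.
The two rarest classes, c+ vg b+ and c vg+ b, are the double crossovers. Comparing them with the parentals, only the vg allele has switched, so vg is the middle locus and the order is c – vg – b.

vg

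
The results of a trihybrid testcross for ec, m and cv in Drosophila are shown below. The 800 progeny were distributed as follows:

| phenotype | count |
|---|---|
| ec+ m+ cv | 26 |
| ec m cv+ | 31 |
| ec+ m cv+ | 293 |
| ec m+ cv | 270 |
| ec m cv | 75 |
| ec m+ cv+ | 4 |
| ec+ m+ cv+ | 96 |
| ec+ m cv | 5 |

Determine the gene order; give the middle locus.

cv

The two most frequent reciprocal classes, ec m+ cv and ec+ m cv+, are the parental types, so the F1 was ec m+ cv / ec+ m cv+.
The two rarest classes, ec m+ cv+ and ec+ m cv, are the double crossovers. Comparing them with the parentals, only the cv allele has switched, so cv is the middle locus and the order is m – cv – ec.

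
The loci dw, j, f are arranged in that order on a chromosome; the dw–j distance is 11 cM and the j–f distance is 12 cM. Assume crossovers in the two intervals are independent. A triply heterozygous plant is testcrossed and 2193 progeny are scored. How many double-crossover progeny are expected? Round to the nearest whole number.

29

Map distances give recombination frequencies of 0.110 and 0.120 for the two intervals.
With no interference, expected double-crossover frequency = 0.110 × 0.120 = 0.01320.
Expected number = 0.01320 × 2193 = 28.95 ≈ 29.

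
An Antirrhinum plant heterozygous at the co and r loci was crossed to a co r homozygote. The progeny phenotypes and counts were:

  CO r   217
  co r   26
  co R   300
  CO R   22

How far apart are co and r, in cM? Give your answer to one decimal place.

8.5 cM

The two most frequent classes, CO r (217) and co R (300), are the parental types, so the F1 was CO r / co R.
The recombinant classes are CO R and co r: 22 + 26 = 48.
Recombination frequency = 48/565 = 0.0850 ≈ 8.5%, i.e. 8.5 cM.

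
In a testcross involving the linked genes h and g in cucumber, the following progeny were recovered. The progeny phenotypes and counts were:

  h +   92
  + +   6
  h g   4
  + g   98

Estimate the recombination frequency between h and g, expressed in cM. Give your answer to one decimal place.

5.0 cM

The two most frequent classes, + g (98) and h + (92), are the parental types, so the F1 was + g / h +.
The recombinant classes are + + and h g: 6 + 4 = 10.
Recombination frequency = 10/200 = 0.0500 ≈ 5.0%, i.e. 5.0 cM.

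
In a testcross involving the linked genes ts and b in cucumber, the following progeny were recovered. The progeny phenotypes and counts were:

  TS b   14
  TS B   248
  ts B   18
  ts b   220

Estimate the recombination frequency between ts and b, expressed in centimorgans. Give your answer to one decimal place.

6.4 centimorgans

The two most frequent classes, TS B (248) and ts b (220), are the parental types, so the F1 was TS B / ts b.
The recombinant classes are TS b and ts B: 14 + 18 = 32.
Recombination frequency = 32/500 = 0.0640 ≈ 6.4%, i.e. 6.4 centimorgans.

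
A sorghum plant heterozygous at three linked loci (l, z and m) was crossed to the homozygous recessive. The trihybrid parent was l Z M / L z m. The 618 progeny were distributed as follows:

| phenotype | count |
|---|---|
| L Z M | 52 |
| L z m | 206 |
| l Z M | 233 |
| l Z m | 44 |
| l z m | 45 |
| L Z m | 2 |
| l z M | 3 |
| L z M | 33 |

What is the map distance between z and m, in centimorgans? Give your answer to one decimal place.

The two rarest classes, l z M and L Z m, are the double crossovers. Comparing them with the parentals, only the z allele has switched, so z is the middle locus and the order is m – z – l.
Crossovers in the m–z interval produce the single-crossover classes l Z m and L z M (44 + 33 = 77) plus the double crossovers (5).
RF(m–z) = (77 + 5) / 618 = 82/618 = 0.1327 → 13.3 centimorgans.

13.3 centimorgans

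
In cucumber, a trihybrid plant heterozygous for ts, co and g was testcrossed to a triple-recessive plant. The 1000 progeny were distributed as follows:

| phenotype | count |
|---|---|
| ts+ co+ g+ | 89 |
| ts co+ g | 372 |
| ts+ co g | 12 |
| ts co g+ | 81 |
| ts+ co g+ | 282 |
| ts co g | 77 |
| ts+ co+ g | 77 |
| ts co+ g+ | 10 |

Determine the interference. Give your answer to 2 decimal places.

The two most frequent reciprocal classes, ts+ co g+ and ts co+ g, are the parental types, so the F1 was ts+ co g+ / ts co+ g.
The two rarest classes, ts+ co g and ts co+ g+, are the double crossovers. Comparing them with the parentals, only the g allele has switched, so g is the middle locus and the order is co – g – ts.
co–g: (166 + 22)/1000 = 0.1880; g–ts: (158 + 22)/1000 = 0.1800.
Expected DCO frequency = 0.1880 × 0.1800 ≈ 0.03384; observed = 22/1000 ≈ 0.02200.
Coefficient of coincidence = 0.02200/0.03384 ≈ 0.65; interference = 1 − 0.65 = 0.35.

0.35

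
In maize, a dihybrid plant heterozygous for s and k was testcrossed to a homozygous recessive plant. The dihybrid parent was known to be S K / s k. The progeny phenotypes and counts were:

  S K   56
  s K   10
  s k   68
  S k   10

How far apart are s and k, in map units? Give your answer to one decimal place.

The recombinant classes are S k and s K: 10 + 10 = 20.
Recombination frequency = 20/144 = 0.1389 ≈ 13.9%, i.e. 13.9 map units.

13.9 map units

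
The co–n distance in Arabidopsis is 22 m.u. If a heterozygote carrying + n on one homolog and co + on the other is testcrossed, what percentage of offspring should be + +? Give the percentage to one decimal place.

11.0%

A map distance of 22 m.u. corresponds to a recombination frequency of 0.220.
The F1 is + n / co +, so + + is a recombinant gamete class with expected frequency r/2 = 0.220/2 = 0.1100.
That is 0.1100 = 11.0% of the progeny.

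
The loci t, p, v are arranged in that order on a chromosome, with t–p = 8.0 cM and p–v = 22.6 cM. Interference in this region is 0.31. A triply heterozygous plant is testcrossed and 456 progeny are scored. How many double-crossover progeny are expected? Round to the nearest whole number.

6

Map distances give recombination frequencies of 0.080 and 0.226 for the two intervals.
With interference 0.31 (so coincidence = 0.69), expected double-crossover frequency = 0.080 × 0.226 × 0.69 = 0.01248.
Expected number = 0.01248 × 456 = 5.69 ≈ 6.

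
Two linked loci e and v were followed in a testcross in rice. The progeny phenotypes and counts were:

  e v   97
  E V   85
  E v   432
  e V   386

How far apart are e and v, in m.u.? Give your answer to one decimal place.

18.2 m.u.

The two most frequent classes, E v (432) and e V (386), are the parental types, so the F1 was E v / e V.
The recombinant classes are E V and e v: 85 + 97 = 182.
Recombination frequency = 182/1000 = 0.1820 ≈ 18.2%, i.e. 18.2 m.u.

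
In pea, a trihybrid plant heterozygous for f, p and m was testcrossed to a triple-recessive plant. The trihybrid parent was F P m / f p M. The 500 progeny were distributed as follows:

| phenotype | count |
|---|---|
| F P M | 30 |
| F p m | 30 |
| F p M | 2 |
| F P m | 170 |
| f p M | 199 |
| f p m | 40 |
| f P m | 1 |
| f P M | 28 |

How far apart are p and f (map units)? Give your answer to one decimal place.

12.2 map units

The two rarest classes, f P m and F p M, are the double crossovers. Comparing them with the parentals, only the f allele has switched, so f is the middle locus and the order is m – f – p.
Crossovers in the f–p interval produce the single-crossover classes F p m and f P M (30 + 28 = 58) plus the double crossovers (3).
RF(f–p) = (58 + 3) / 500 = 61/500 = 0.1220 → 12.2 map units.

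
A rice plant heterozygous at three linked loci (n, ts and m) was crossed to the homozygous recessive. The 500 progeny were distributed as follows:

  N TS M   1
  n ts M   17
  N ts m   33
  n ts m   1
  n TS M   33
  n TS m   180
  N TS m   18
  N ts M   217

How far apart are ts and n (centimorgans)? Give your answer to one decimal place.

The two most frequent reciprocal classes, N ts M and n TS m, are the parental types, so the F1 was N ts M / n TS m.
The two rarest classes, N TS M and n ts m, are the double crossovers. Comparing them with the parentals, only the ts allele has switched, so ts is the middle locus and the order is m – ts – n.
Crossovers in the ts–n interval produce the single-crossover classes n ts M and N TS m (17 + 18 = 35) plus the double crossovers (2).
RF(ts–n) = (35 + 2) / 500 = 37/500 = 0.0740 → 7.4 centimorgans.

7.4 centimorgans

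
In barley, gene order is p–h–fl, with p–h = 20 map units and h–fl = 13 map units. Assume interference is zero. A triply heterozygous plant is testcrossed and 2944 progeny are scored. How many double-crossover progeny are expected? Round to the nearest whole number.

Map distances give recombination frequencies of 0.200 and 0.130 for the two intervals.
With no interference, expected double-crossover frequency = 0.200 × 0.130 = 0.02600.
Expected number = 0.02600 × 2944 = 76.54 ≈ 77.

77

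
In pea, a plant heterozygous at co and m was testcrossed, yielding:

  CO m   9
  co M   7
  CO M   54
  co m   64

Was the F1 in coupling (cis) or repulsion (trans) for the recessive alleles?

cis

The two most frequent classes are CO M (54) and co m (64); these are the parental (non-recombinant) types.
So the F1 carried CO M on one chromosome and co m on the other — the recessive alleles are on the same chromosome (cis / coupling).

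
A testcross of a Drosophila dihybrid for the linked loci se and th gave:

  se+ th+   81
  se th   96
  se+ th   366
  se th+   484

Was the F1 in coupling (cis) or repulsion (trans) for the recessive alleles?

trans

The two most frequent classes are se+ th (366) and se th+ (484); these are the parental (non-recombinant) types.
So the F1 carried se+ th on one chromosome and se th+ on the other — the recessive alleles are on opposite chromosomes (trans / repulsion).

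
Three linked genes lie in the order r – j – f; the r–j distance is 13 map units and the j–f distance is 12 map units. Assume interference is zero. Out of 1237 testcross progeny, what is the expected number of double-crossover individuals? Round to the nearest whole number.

19

Map distances give recombination frequencies of 0.130 and 0.120 for the two intervals.
With no interference, expected double-crossover frequency = 0.130 × 0.120 = 0.01560.
Expected number = 0.01560 × 1237 = 19.30 ≈ 19.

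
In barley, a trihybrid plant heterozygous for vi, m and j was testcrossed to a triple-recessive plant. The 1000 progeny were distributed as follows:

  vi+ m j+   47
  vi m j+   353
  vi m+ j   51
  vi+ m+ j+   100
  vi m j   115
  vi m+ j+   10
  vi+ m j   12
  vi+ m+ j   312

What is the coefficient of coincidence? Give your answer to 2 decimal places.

0.77

The two most frequent reciprocal classes, vi+ m+ j and vi m j+, are the parental types, so the F1 was vi+ m+ j / vi m j+.
The two rarest classes, vi+ m j and vi m+ j+, are the double crossovers. Comparing them with the parentals, only the m allele has switched, so m is the middle locus and the order is vi – m – j.
vi–m: (98 + 22)/1000 = 0.1200; m–j: (215 + 22)/1000 = 0.2370.
Expected DCO frequency = 0.1200 × 0.2370 ≈ 0.02844; observed = 22/1000 ≈ 0.02200.
Coefficient of coincidence = 0.02200/0.02844 ≈ 0.77.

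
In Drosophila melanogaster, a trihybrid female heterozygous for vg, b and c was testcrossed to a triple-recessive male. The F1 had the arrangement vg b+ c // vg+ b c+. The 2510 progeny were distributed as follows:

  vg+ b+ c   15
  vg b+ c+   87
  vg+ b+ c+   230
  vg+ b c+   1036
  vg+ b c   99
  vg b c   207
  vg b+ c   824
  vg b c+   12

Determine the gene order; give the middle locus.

vg

The two rarest classes, vg+ b+ c and vg b c+, are the double crossovers. Comparing them with the parentals, only the vg allele has switched, so vg is the middle locus and the order is b – vg – c.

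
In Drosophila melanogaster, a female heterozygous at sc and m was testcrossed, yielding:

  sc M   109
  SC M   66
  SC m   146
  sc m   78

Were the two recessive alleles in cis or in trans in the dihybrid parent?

The two most frequent classes are SC m (146) and sc M (109); these are the parental (non-recombinant) types.
So the F1 carried SC m on one chromosome and sc M on the other — the recessive alleles are on opposite chromosomes (trans / repulsion).

trans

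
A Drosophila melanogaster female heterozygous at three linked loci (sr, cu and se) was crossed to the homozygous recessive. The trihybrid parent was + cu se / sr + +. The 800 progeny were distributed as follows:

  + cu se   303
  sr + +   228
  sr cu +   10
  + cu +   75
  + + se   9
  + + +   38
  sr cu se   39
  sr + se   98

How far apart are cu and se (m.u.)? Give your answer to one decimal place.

The two rarest classes, + + se and sr cu +, are the double crossovers. Comparing them with the parentals, only the cu allele has switched, so cu is the middle locus and the order is sr – cu – se.
Crossovers in the cu–se interval produce the single-crossover classes + cu + and sr + se (75 + 98 = 173) plus the double crossovers (19).
RF(cu–se) = (173 + 19) / 800 = 192/800 = 0.2400 → 24.0 m.u.

24.0 m.u.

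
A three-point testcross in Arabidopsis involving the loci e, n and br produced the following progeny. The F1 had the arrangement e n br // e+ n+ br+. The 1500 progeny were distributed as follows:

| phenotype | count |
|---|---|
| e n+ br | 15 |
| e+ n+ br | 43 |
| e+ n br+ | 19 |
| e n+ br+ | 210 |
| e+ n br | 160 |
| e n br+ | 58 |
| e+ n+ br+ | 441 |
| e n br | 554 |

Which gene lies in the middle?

The two rarest classes, e n+ br and e+ n br+, are the double crossovers. Comparing them with the parentals, only the n allele has switched, so n is the middle locus and the order is br – n – e.

n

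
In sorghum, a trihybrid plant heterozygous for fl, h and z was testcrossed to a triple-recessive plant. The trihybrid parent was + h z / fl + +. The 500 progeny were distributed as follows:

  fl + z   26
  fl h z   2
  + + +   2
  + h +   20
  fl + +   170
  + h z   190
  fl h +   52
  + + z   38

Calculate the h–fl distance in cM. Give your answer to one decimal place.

18.8 cM

The two rarest classes, fl h z and + + +, are the double crossovers. Comparing them with the parentals, only the fl allele has switched, so fl is the middle locus and the order is z – fl – h.
Crossovers in the fl–h interval produce the single-crossover classes + + z and fl h + (38 + 52 = 90) plus the double crossovers (4).
RF(fl–h) = (90 + 4) / 500 = 94/500 = 0.1880 → 18.8 cM.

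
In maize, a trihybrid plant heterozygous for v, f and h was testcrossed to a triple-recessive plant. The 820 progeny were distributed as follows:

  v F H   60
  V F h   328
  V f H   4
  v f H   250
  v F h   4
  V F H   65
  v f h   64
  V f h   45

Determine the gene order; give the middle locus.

The two most frequent reciprocal classes, v f H and V F h, are the parental types, so the F1 was v f H / V F h.
The two rarest classes, V f H and v F h, are the double crossovers. Comparing them with the parentals, only the v allele has switched, so v is the middle locus and the order is h – v – f.

v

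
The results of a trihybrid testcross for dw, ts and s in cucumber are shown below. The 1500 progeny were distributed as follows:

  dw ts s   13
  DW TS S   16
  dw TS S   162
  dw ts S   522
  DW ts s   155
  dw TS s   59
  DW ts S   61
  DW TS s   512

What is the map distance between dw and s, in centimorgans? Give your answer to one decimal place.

9.9 centimorgans

The two most frequent reciprocal classes, DW TS s and dw ts S, are the parental types, so the F1 was DW TS s / dw ts S.
The two rarest classes, DW TS S and dw ts s, are the double crossovers. Comparing them with the parentals, only the s allele has switched, so s is the middle locus and the order is dw – s – ts.
Crossovers in the dw–s interval produce the single-crossover classes dw TS s and DW ts S (59 + 61 = 120) plus the double crossovers (29).
RF(dw–s) = (120 + 29) / 1500 = 149/1500 = 0.0993 → 9.9 centimorgans.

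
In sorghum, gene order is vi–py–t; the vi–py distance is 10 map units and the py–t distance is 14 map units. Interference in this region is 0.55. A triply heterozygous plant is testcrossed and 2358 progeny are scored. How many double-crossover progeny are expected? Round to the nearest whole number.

15

Map distances give recombination frequencies of 0.100 and 0.140 for the two intervals.
With interference 0.55 (so coincidence = 0.45), expected double-crossover frequency = 0.100 × 0.140 × 0.45 = 0.00630.
Expected number = 0.00630 × 2358 = 14.86 ≈ 15.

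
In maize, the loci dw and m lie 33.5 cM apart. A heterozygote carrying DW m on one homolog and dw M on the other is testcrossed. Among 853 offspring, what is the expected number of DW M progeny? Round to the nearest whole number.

143

A map distance of 33.5 cM corresponds to a recombination frequency of 0.335.
The F1 is DW m / dw M, so DW M is a recombinant gamete class with expected frequency r/2 = 0.335/2 = 0.1675.
Expected number = 0.1675 × 853 = 142.88 ≈ 143.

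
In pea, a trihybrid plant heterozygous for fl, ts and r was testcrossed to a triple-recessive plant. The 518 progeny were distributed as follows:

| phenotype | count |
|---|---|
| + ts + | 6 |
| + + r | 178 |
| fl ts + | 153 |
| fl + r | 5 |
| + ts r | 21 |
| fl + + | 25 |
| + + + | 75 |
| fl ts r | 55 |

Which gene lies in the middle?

fl

The two most frequent reciprocal classes, fl ts + and + + r, are the parental types, so the F1 was fl ts + / + + r.
The two rarest classes, + ts + and fl + r, are the double crossovers. Comparing them with the parentals, only the fl allele has switched, so fl is the middle locus and the order is r – fl – ts.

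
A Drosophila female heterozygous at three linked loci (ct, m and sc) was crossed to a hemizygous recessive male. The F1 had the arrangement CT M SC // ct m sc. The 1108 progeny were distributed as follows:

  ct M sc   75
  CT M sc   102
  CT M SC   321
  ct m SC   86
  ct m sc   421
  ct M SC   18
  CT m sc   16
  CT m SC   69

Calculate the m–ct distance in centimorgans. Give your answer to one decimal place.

The two rarest classes, ct M SC and CT m sc, are the double crossovers. Comparing them with the parentals, only the ct allele has switched, so ct is the middle locus and the order is m – ct – sc.
Crossovers in the m–ct interval produce the single-crossover classes CT m SC and ct M sc (69 + 75 = 144) plus the double crossovers (34).
RF(m–ct) = (144 + 34) / 1108 = 178/1108 = 0.1606 → 16.1 centimorgans.

16.1 centimorgans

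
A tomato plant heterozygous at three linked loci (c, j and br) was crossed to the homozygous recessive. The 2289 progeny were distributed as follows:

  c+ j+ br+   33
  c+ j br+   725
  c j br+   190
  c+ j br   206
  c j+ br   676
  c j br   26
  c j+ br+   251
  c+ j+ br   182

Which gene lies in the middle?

The two most frequent reciprocal classes, c+ j br+ and c j+ br, are the parental types, so the F1 was c+ j br+ / c j+ br.
The two rarest classes, c+ j+ br+ and c j br, are the double crossovers. Comparing them with the parentals, only the j allele has switched, so j is the middle locus and the order is br – j – c.

j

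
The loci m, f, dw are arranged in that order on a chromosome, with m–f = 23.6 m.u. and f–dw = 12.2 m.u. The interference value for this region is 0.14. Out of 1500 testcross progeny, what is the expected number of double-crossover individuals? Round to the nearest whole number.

Map distances give recombination frequencies of 0.236 and 0.122 for the two intervals.
With interference 0.14 (so coincidence = 0.86), expected double-crossover frequency = 0.236 × 0.122 × 0.86 = 0.02476.
Expected number = 0.02476 × 1500 = 37.14 ≈ 37.

37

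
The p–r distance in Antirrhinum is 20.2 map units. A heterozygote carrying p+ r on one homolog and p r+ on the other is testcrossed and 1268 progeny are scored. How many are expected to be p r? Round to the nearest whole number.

A map distance of 20.2 map units corresponds to a recombination frequency of 0.202.
The F1 is p+ r / p r+, so p r is a recombinant gamete class with expected frequency r/2 = 0.202/2 = 0.1010.
Expected number = 0.1010 × 1268 = 128.07 ≈ 128.

128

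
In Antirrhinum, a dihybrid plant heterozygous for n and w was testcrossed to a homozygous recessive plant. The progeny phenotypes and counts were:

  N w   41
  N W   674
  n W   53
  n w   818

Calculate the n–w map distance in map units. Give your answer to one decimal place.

The two most frequent classes, N W (674) and n w (818), are the parental types, so the F1 was N W / n w.
The recombinant classes are N w and n W: 41 + 53 = 94.
Recombination frequency = 94/1586 = 0.0593 ≈ 5.9%, i.e. 5.9 map units.

5.9 map units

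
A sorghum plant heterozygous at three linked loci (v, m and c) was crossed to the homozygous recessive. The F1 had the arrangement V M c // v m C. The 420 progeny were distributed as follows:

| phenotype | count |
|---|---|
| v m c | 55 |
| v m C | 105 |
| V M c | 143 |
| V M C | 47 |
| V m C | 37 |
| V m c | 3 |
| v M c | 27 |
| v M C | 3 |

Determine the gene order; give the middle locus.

The two rarest classes, V m c and v M C, are the double crossovers. Comparing them with the parentals, only the m allele has switched, so m is the middle locus and the order is v – m – c.

m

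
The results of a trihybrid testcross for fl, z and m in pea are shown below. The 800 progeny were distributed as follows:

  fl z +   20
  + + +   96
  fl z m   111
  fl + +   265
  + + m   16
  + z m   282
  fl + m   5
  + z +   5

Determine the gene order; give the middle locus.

The two most frequent reciprocal classes, + z m and fl + +, are the parental types, so the F1 was + z m / fl + +.
The two rarest classes, + z + and fl + m, are the double crossovers. Comparing them with the parentals, only the m allele has switched, so m is the middle locus and the order is z – m – fl.

m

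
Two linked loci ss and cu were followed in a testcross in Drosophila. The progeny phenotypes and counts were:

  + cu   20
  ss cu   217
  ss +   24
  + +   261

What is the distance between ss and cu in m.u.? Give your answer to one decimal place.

8.4 m.u.

The two most frequent classes, + + (261) and ss cu (217), are the parental types, so the F1 was + + / ss cu.
The recombinant classes are + cu and ss +: 20 + 24 = 44.
Recombination frequency = 44/522 = 0.0843 ≈ 8.4%, i.e. 8.4 m.u.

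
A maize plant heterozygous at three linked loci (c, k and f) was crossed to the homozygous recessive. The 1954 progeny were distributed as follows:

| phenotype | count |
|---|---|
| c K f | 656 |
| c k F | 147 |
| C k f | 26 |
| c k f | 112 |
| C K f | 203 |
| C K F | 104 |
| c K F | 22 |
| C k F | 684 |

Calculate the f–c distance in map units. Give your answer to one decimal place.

The two most frequent reciprocal classes, c K f and C k F, are the parental types, so the F1 was c K f / C k F.
The two rarest classes, c K F and C k f, are the double crossovers. Comparing them with the parentals, only the f allele has switched, so f is the middle locus and the order is c – f – k.
Crossovers in the c–f interval produce the single-crossover classes C K f and c k F (203 + 147 = 350) plus the double crossovers (48).
RF(c–f) = (350 + 48) / 1954 = 398/1954 = 0.2037 → 20.4 map units.

20.4 map units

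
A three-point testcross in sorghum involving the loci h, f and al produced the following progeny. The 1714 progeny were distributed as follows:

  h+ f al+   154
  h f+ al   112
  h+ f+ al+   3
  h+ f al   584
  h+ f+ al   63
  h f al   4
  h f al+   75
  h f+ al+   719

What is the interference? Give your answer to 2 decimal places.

The two most frequent reciprocal classes, h+ f al and h f+ al+, are the parental types, so the F1 was h+ f al / h f+ al+.
The two rarest classes, h f al and h+ f+ al+, are the double crossovers. Comparing them with the parentals, only the h allele has switched, so h is the middle locus and the order is al – h – f.
al–h: (266 + 7)/1714 = 0.1593; h–f: (138 + 7)/1714 = 0.0846.
Expected DCO frequency = 0.1593 × 0.0846 ≈ 0.01348; observed = 7/1714 ≈ 0.00408.
Coefficient of coincidence = 0.00408/0.01348 ≈ 0.30; interference = 1 − 0.30 = 0.70.

0.70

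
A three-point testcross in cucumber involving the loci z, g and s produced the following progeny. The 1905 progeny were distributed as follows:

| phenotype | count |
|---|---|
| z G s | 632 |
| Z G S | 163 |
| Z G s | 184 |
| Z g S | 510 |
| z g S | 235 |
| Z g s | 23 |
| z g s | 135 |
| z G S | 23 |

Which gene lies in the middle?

The two most frequent reciprocal classes, z G s and Z g S, are the parental types, so the F1 was z G s / Z g S.
The two rarest classes, z G S and Z g s, are the double crossovers. Comparing them with the parentals, only the s allele has switched, so s is the middle locus and the order is g – s – z.

s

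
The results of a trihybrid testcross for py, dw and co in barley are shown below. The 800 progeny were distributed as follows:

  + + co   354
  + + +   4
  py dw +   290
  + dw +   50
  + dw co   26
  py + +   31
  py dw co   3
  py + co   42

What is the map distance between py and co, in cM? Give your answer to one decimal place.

The two most frequent reciprocal classes, py dw + and + + co, are the parental types, so the F1 was py dw + / + + co.
The two rarest classes, py dw co and + + +, are the double crossovers. Comparing them with the parentals, only the co allele has switched, so co is the middle locus and the order is py – co – dw.
Crossovers in the py–co interval produce the single-crossover classes + dw + and py + co (50 + 42 = 92) plus the double crossovers (7).
RF(py–co) = (92 + 7) / 800 = 99/800 = 0.1237 → 12.4 cM.

12.4 cM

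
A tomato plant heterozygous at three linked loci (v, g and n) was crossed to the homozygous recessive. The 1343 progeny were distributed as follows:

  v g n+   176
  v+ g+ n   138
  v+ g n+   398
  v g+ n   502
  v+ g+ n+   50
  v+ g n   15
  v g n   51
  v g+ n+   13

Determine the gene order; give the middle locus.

The two most frequent reciprocal classes, v+ g n+ and v g+ n, are the parental types, so the F1 was v+ g n+ / v g+ n.
The two rarest classes, v+ g n and v g+ n+, are the double crossovers. Comparing them with the parentals, only the n allele has switched, so n is the middle locus and the order is g – n – v.

n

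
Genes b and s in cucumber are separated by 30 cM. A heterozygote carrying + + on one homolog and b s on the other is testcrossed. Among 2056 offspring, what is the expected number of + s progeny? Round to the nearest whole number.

A map distance of 30 cM corresponds to a recombination frequency of 0.300.
The F1 is + + / b s, so + s is a recombinant gamete class with expected frequency r/2 = 0.300/2 = 0.1500.
Expected number = 0.1500 × 2056 = 308.40 ≈ 308.

308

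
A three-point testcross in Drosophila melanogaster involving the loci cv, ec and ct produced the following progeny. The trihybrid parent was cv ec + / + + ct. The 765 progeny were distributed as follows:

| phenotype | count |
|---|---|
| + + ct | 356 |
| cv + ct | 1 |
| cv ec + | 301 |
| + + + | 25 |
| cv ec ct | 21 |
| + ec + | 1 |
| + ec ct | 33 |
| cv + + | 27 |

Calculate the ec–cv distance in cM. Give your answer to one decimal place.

The two rarest classes, + ec + and cv + ct, are the double crossovers. Comparing them with the parentals, only the cv allele has switched, so cv is the middle locus and the order is ct – cv – ec.
Crossovers in the cv–ec interval produce the single-crossover classes cv + + and + ec ct (27 + 33 = 60) plus the double crossovers (2).
RF(cv–ec) = (60 + 2) / 765 = 62/765 = 0.0810 → 8.1 cM.

8.1 cM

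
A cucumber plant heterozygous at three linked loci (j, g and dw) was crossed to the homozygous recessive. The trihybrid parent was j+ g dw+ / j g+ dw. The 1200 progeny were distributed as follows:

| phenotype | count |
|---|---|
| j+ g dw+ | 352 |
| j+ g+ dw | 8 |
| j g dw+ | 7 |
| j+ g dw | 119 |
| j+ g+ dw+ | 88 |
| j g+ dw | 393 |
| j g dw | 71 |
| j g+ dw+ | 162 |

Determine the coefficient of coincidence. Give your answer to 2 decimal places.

The two rarest classes, j g dw+ and j+ g+ dw, are the double crossovers. Comparing them with the parentals, only the j allele has switched, so j is the middle locus and the order is g – j – dw.
g–j: (159 + 15)/1200 = 0.1450; j–dw: (281 + 15)/1200 = 0.2467.
Expected DCO frequency = 0.1450 × 0.2467 ≈ 0.03577; observed = 15/1200 ≈ 0.01250.
Coefficient of coincidence = 0.01250/0.03577 ≈ 0.35.

0.35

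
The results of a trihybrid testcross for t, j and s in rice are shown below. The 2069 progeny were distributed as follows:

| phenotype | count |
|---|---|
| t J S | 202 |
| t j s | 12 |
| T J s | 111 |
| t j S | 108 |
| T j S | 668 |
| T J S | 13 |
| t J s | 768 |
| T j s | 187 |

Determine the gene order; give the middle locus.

j

The two most frequent reciprocal classes, t J s and T j S, are the parental types, so the F1 was t J s / T j S.
The two rarest classes, t j s and T J S, are the double crossovers. Comparing them with the parentals, only the j allele has switched, so j is the middle locus and the order is t – j – s.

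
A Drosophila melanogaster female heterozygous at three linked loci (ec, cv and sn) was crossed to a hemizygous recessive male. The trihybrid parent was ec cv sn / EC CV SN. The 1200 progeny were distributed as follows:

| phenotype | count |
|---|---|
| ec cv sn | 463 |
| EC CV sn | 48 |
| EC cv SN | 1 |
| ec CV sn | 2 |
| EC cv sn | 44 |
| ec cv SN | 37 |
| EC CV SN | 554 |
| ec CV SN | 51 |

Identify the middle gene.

cv

The two rarest classes, ec CV sn and EC cv SN, are the double crossovers. Comparing them with the parentals, only the cv allele has switched, so cv is the middle locus and the order is sn – cv – ec.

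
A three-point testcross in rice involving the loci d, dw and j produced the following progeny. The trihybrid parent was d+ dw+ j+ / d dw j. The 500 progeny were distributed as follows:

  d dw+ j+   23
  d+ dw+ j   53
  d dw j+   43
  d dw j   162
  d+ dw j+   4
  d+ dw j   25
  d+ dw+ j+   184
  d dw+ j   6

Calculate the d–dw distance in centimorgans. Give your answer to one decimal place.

11.6 centimorgans

The two rarest classes, d+ dw j+ and d dw+ j, are the double crossovers. Comparing them with the parentals, only the dw allele has switched, so dw is the middle locus and the order is j – dw – d.
Crossovers in the dw–d interval produce the single-crossover classes d dw+ j+ and d+ dw j (23 + 25 = 48) plus the double crossovers (10).
RF(dw–d) = (48 + 10) / 500 = 58/500 = 0.1160 → 11.6 centimorgans.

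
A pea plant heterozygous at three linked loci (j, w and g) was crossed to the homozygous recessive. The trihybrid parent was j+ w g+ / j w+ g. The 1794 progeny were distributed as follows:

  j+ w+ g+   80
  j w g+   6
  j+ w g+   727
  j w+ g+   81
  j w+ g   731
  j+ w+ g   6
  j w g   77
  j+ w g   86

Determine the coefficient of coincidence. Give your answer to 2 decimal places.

0.71

The two rarest classes, j w g+ and j+ w+ g, are the double crossovers. Comparing them with the parentals, only the j allele has switched, so j is the middle locus and the order is g – j – w.
g–j: (167 + 12)/1794 = 0.0998; j–w: (157 + 12)/1794 = 0.0942.
Expected DCO frequency = 0.0998 × 0.0942 ≈ 0.00940; observed = 12/1794 ≈ 0.00669.
Coefficient of coincidence = 0.00669/0.00940 ≈ 0.71.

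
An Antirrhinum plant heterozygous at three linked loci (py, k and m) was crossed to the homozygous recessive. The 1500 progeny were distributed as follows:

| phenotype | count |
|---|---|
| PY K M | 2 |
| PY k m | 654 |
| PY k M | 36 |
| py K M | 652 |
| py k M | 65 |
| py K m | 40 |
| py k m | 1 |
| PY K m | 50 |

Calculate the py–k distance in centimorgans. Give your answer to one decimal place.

7.9 centimorgans

The two most frequent reciprocal classes, PY k m and py K M, are the parental types, so the F1 was PY k m / py K M.
The two rarest classes, py k m and PY K M, are the double crossovers. Comparing them with the parentals, only the py allele has switched, so py is the middle locus and the order is k – py – m.
Crossovers in the k–py interval produce the single-crossover classes PY K m and py k M (50 + 65 = 115) plus the double crossovers (3).
RF(k–py) = (115 + 3) / 1500 = 118/1500 = 0.0787 → 7.9 centimorgans.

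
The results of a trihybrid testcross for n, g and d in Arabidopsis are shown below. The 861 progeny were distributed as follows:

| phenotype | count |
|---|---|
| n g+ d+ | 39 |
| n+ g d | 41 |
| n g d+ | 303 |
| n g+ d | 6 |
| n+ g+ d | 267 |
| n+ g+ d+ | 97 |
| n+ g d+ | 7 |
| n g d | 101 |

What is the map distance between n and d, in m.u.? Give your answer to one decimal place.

The two most frequent reciprocal classes, n g d+ and n+ g+ d, are the parental types, so the F1 was n g d+ / n+ g+ d.
The two rarest classes, n+ g d+ and n g+ d, are the double crossovers. Comparing them with the parentals, only the n allele has switched, so n is the middle locus and the order is d – n – g.
Crossovers in the d–n interval produce the single-crossover classes n g d and n+ g+ d+ (101 + 97 = 198) plus the double crossovers (13).
RF(d–n) = (198 + 13) / 861 = 211/861 = 0.2451 → 24.5 m.u.

24.5 m.u.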